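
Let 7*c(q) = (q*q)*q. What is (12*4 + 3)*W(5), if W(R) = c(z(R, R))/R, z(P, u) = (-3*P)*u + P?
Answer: -499800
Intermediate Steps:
z(P, u) = P - 3*P*u (z(P, u) = -3*P*u + P = P - 3*P*u)
c(q) = q**3/7 (c(q) = ((q*q)*q)/7 = (q**2*q)/7 = q**3/7)
W(R) = R**2*(1 - 3*R)**3/7 (W(R) = ((R*(1 - 3*R))**3/7)/R = ((R**3*(1 - 3*R)**3)/7)/R = (R**3*(1 - 3*R)**3/7)/R = R**2*(1 - 3*R)**3/7)
(12*4 + 3)*W(5) = (12*4 + 3)*(-1/7*5**2*(-1 + 3*5)**3) = (48 + 3)*(-1/7*25*(-1 + 15)**3) = 51*(-1/7*25*14**3) = 51*(-1/7*25*2744) = 51*(-9800) = -499800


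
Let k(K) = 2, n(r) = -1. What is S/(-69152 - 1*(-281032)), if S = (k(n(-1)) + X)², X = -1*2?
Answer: 0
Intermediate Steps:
X = -2
S = 0 (S = (2 - 2)² = 0² = 0)
S/(-69152 - 1*(-281032)) = 0/(-69152 - 1*(-281032)) = 0/(-69152 + 281032) = 0/211880 = 0*(1/211880) = 0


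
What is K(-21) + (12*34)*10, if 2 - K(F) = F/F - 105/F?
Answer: 4076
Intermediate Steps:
K(F) = 1 + 105/F (K(F) = 2 - (F/F - 105/F) = 2 - (1 - 105/F) = 2 + (-1 + 105/F) = 1 + 105/F)
K(-21) + (12*34)*10 = (105 - 21)/(-21) + (12*34)*10 = -1/21*84 + 408*10 = -4 + 4080 = 4076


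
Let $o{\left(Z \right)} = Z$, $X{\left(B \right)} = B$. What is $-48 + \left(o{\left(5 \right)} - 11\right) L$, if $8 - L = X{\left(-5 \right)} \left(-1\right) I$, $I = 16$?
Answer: $384$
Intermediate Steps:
$L = -72$ ($L = 8 - \left(-5\right) \left(-1\right) 16 = 8 - 5 \cdot 16 = 8 - 80 = -72$)
$-48 + \left(o{\left(5 \right)} - 11\right) L = -48 + \left(5 - 11\right) \left(-72\right) = -48 - -432 = -48 + 432 = 384$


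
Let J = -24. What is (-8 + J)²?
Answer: 1024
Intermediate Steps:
(-8 + J)² = (-8 - 24)² = (-32)² = 1024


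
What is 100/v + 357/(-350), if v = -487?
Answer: -29837/24350 ≈ -1.2253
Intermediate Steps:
100/v + 357/(-350) = 100/(-487) + 357/(-350) = 100*(-1/487) + 357*(-1/350) = -100/487 - 51/50 = -29837/24350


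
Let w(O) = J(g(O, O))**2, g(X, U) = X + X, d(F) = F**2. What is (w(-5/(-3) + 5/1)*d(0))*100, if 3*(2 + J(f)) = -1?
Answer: 0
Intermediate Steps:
g(X, U) = 2*X
J(f) = -7/3 (J(f) = -2 + (1/3)*(-1) = -2 - 1/3 = -7/3)
w(O) = 49/9 (w(O) = (-7/3)**2 = 49/9)
(w(-5/(-3) + 5/1)*d(0))*100 = ((49/9)*0**2)*100 = ((49/9)*0)*100 = 0*100 = 0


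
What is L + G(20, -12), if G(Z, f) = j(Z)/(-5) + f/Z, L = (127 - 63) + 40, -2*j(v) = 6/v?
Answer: 10343/100 ≈ 103.43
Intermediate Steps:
j(v) = -3/v
L = 104 (L = 64 + 40 = 104)
G(Z, f) = 3/(5*Z) + f/Z (G(Z, f) = -3/Z/(-5) + f/Z = -3/Z*(-1/5) + f/Z = 3/(5*Z) + f/Z)
L + G(20, -12) = 104 + (3/5 - 12)/20 = 104 + (1/20)*(-57/5) = 104 - 57/100 = 10343/100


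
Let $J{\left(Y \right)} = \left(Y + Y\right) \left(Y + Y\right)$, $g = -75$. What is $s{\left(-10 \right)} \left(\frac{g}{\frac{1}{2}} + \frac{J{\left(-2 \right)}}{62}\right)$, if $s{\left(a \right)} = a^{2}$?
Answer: $- \frac{464200}{31} \approx -14974.0$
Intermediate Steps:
$J{\left(Y \right)} = 4 Y^{2}$ ($J{\left(Y \right)} = 2 Y 2 Y = 4 Y^{2}$)
$s{\left(-10 \right)} \left(\frac{g}{\frac{1}{2}} + \frac{J{\left(-2 \right)}}{62}\right) = \left(-10\right)^{2} \left(- \frac{75}{\frac{1}{2}} + \frac{4 \left(-2\right)^{2}}{62}\right) = 100 \left(- 75 \frac{1}{\frac{1}{2}} + 4 \cdot 4 \cdot \frac{1}{62}\right) = 100 \left(\left(-75\right) 2 + 16 \cdot \frac{1}{62}\right) = 100 \left(-150 + \frac{8}{31}\right) = 100 \left(- \frac{4642}{31}\right) = - \frac{464200}{31}$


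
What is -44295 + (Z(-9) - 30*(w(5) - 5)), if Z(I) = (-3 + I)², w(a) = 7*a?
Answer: -45051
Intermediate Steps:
-44295 + (Z(-9) - 30*(w(5) - 5)) = -44295 + ((-3 - 9)² - 30*(7*5 - 5)) = -44295 + ((-12)² - 30*(35 - 5)) = -44295 + (144 - 30*30) = -44295 + (144 - 900) = -44295 - 756 = -45051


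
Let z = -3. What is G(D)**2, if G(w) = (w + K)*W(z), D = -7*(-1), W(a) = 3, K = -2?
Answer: 225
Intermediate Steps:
D = 7
G(w) = -6 + 3*w (G(w) = (w - 2)*3 = (-2 + w)*3 = -6 + 3*w)
G(D)**2 = (-6 + 3*7)**2 = (-6 + 21)**2 = 15**2 = 225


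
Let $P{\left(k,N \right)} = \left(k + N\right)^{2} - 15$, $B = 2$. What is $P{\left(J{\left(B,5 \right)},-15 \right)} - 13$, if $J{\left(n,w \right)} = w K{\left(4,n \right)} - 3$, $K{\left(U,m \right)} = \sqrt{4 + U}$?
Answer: $496 - 360 \sqrt{2} \approx -13.117$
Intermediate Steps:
$J{\left(n,w \right)} = -3 + 2 w \sqrt{2}$ ($J{\left(n,w \right)} = w \sqrt{4 + 4} - 3 = w \sqrt{8} - 3 = w 2 \sqrt{2} - 3 = 2 w \sqrt{2} - 3 = -3 + 2 w \sqrt{2}$)
$P{\left(k,N \right)} = -15 + \left(N + k\right)^{2}$ ($P{\left(k,N \right)} = \left(N + k\right)^{2} - 15 = -15 + \left(N + k\right)^{2}$)
$P{\left(J{\left(B,5 \right)},-15 \right)} - 13 = \left(-15 + \left(-15 - \left(3 - 10 \sqrt{2}\right)\right)^{2}\right) - 13 = \left(-15 + \left(-18 + 10 \sqrt{2}\right)^{2}\right) - 13 = -28 + \left(-18 + 10 \sqrt{2}\right)^{2}$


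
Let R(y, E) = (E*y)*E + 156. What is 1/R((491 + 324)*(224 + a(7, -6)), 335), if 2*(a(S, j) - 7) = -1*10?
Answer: 1/20670722906 ≈ 4.8378e-11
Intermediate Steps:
a(S, j) = 2 (a(S, j) = 7 + (-1*10)/2 = 7 + (½)*(-10) = 7 - 5 = 2)
R(y, E) = 156 + y*E² (R(y, E) = y*E² + 156 = 156 + y*E²)
1/R((491 + 324)*(224 + a(7, -6)), 335) = 1/(156 + ((491 + 324)*(224 + 2))*335²) = 1/(156 + (815*226)*112225) = 1/(156 + 184190*112225) = 1/(156 + 20670722750) = 1/20670722906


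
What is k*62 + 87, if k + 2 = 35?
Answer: 2133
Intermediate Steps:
k = 33 (k = -2 + 35 = 33)
k*62 + 87 = 33*62 + 87 = 2046 + 87 = 2133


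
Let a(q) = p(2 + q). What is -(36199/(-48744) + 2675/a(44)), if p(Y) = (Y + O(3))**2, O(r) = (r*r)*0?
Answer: -13448279/25785576 ≈ -0.52154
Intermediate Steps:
O(r) = 0 (O(r) = r**2*0 = 0)
p(Y) = Y**2 (p(Y) = (Y + 0)**2 = Y**2)
a(q) = (2 + q)**2
-(36199/(-48744) + 2675/a(44)) = -(36199/(-48744) + 2675/((2 + 44)**2)) = -(36199*(-1/48744) + 2675/(46**2)) = -(-36199/48744 + 2675/2116) = -1*13448279/25785576 = -13448279/25785576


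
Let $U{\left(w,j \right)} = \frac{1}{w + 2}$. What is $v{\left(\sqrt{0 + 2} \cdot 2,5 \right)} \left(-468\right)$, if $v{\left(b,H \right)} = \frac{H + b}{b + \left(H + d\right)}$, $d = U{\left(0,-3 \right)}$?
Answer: $- \frac{36504}{89} - \frac{1872 \sqrt{2}}{89} \approx -439.9$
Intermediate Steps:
$U{\left(w,j \right)} = \frac{1}{2 + w}$
$d = \frac{1}{2}$ ($d = \frac{1}{2 + 0} = \frac{1}{2} \approx 0.5$)
$v{\left(b,H \right)} = \frac{H + b}{\frac{1}{2} + H + b}$ ($v{\left(b,H \right)} = \frac{H + b}{b + \left(H + \frac{1}{2}\right)} = \frac{H + b}{b + \left(\frac{1}{2} + H\right)} = \frac{H + b}{\frac{1}{2} + H + b}$)
$v{\left(\sqrt{0 + 2} \cdot 2,5 \right)} \left(-468\right) = \frac{2 \left(5 + \sqrt{0 + 2} \cdot 2\right)}{1 + 2 \cdot 5 + 2 \sqrt{0 + 2} \cdot 2} \left(-468\right) = \frac{2 \left(5 + \sqrt{2} \cdot 2\right)}{1 + 10 + 2 \sqrt{2} \cdot 2} \left(-468\right) = \frac{2 \left(5 + 2 \sqrt{2}\right)}{1 + 10 + 2 \cdot 2 \sqrt{2}} \left(-468\right) = \frac{2 \left(5 + 2 \sqrt{2}\right)}{1 + 10 + 4 \sqrt{2}} \left(-468\right) = \frac{2 \left(5 + 2 \sqrt{2}\right)}{11 + 4 \sqrt{2}} \left(-468\right) = - \frac{936 \left(5 + 2 \sqrt{2}\right)}{11 + 4 \sqrt{2}}$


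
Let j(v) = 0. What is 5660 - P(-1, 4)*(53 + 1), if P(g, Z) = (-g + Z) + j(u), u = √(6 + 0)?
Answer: 5390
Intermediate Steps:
u = √6 ≈ 2.4495
P(g, Z) = Z - g (P(g, Z) = (-g + Z) + 0 = (Z - g) + 0 = Z - g)
5660 - P(-1, 4)*(53 + 1) = 5660 - (4 - 1*(-1))*(53 + 1) = 5660 - (4 + 1)*54 = 5660 - 5*54 = 5660 - 1*270 = 5660 - 270 = 5390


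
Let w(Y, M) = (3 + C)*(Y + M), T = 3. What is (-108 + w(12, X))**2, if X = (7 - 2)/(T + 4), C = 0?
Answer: 239121/49 ≈ 4880.0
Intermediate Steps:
X = 5/7 (X = (7 - 2)/(3 + 4) = 5/7 ≈ 0.71429)
w(Y, M) = 3*M + 3*Y (w(Y, M) = (3 + 0)*(Y + M) = 3*(M + Y) = 3*M + 3*Y)
(-108 + w(12, X))**2 = (-108 + (3*(5/7) + 3*12))**2 = (-108 + (15/7 + 36))**2 = (-108 + 267/7)**2 = (-489/7)**2 = 239121/49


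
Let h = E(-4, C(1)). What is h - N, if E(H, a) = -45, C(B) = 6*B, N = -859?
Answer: 814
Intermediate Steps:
h = -45
h - N = -45 - 1*(-859) = -45 + 859 = 814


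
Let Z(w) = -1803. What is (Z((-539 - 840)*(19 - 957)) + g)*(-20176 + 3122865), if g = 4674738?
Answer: 14498664022215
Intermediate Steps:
(Z((-539 - 840)*(19 - 957)) + g)*(-20176 + 3122865) = (-1803 + 4674738)*(-20176 + 3122865) = 4672935*3102689 = 14498664022215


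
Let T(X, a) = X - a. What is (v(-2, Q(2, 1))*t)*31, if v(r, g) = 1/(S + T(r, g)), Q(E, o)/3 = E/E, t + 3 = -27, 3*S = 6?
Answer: 310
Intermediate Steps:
S = 2 (S = (1/3)*6 = 2)
t = -30 (t = -3 - 27 = -30)
Q(E, o) = 3 (Q(E, o) = 3*(E/E) = 3*1 = 3)
v(r, g) = 1/(2 + r - g) (v(r, g) = 1/(2 + (r - g)) = 1/(2 + r - g))
(v(-2, Q(2, 1))*t)*31 = (-30/(2 - 2 - 1*3))*31 = (-30/(2 - 2 - 3))*31 = (-30/(-3))*31 = -1/3*(-30)*31 = 10*31 = 310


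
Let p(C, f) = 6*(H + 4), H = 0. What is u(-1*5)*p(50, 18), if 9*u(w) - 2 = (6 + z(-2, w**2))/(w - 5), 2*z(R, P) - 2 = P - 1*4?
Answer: 2/3 ≈ 0.66667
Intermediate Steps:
p(C, f) = 24 (p(C, f) = 6*(0 + 4) = 6*4 = 24)
z(R, P) = -1 + P/2 (z(R, P) = 1 + (P - 1*4)/2 = 1 + (P - 4)/2 = 1 + (-4 + P)/2 = 1 + (-2 + P/2) = -1 + P/2)
u(w) = 2/9 + (5 + w**2/2)/(9*(-5 + w)) (u(w) = 2/9 + ((6 + (-1 + w**2/2))/(w - 5))/9 = 2/9 + ((5 + w**2/2)/(-5 + w))/9 = 2/9 + (5 + w**2/2)/(9*(-5 + w)))
u(-1*5)*p(50, 18) = ((-10 + (-1*5)**2 + 4*(-1*5))/(18*(-5 - 1*5)))*24 = ((-10 + (-5)**2 + 4*(-5))/(18*(-5 - 5)))*24 = ((1/18)*(-10 + 25 - 20)/(-10))*24 = ((1/18)*(-1/10)*(-5))*24 = (1/36)*24 = 2/3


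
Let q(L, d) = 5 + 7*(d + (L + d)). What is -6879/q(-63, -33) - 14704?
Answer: -13197313/898 ≈ -14696.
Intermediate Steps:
q(L, d) = 5 + 7*L + 14*d (q(L, d) = 5 + 7*(L + 2*d) = 5 + (7*L + 14*d) = 5 + 7*L + 14*d)
-6879/q(-63, -33) - 14704 = -6879/(5 + 7*(-63) + 14*(-33)) - 14704 = -6879/(5 - 441 - 462) - 14704 = -6879/(-898) - 14704 = -6879*(-1/898) - 14704 = 6879/898 - 14704 = -13197313/898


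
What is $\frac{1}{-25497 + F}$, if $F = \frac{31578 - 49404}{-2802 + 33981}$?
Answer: $- \frac{10393}{264996263} \approx -3.9219 \cdot 10^{-5}$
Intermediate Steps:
$F = - \frac{5942}{10393}$ ($F = - \frac{17826}{31179} = \left(-17826\right) \frac{1}{31179} = - \frac{5942}{10393} \approx -0.57173$)
$\frac{1}{-25497 + F} = \frac{1}{-25497 - \frac{5942}{10393}} = \frac{1}{- \frac{264996263}{10393}} = - \frac{10393}{264996263}$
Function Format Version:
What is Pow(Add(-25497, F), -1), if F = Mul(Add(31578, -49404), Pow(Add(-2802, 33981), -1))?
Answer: Rational(-10393, 264996263) ≈ -3.9219e-5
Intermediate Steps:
F = Rational(-5942, 10393) (F = Mul(-17826, Pow(31179, -1)) = Mul(-17826, Rational(1, 31179)) = Rational(-5942, 10393) ≈ -0.57173)
Pow(Add(-25497, F), -1) = Pow(Add(-25497, Rational(-5942, 10393)), -1) = Pow(Rational(-264996263, 10393), -1) = Rational(-10393, 264996263)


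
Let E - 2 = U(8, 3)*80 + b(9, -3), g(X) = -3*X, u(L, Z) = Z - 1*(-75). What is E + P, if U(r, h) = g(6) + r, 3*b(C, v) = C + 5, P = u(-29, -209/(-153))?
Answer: -109696/153 ≈ -716.97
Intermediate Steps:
u(L, Z) = 75 + Z (u(L, Z) = Z + 75 = 75 + Z)
P = 11684/153 (P = 75 - 209/(-153) = 75 - 209*(-1/153) = 75 + 209/153 = 11684/153 ≈ 76.366)
b(C, v) = 5/3 + C/3 (b(C, v) = (C + 5)/3 = (5 + C)/3 = 5/3 + C/3)
U(r, h) = -18 + r (U(r, h) = -3*6 + r = -18 + r)
E = -2380/3 (E = 2 + ((-18 + 8)*80 + (5/3 + (⅓)*9)) = 2 + (-10*80 + (5/3 + 3)) = 2 + (-800 + 14/3) = 2 - 2386/3 = -2380/3 ≈ -793.33)
E + P = -2380/3 + 11684/153 = -109696/153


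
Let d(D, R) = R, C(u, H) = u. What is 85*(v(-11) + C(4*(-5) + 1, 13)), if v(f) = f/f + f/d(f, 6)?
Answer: -10115/6 ≈ -1685.8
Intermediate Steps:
v(f) = 1 + f/6 (v(f) = f/f + f/6 = 1 + f*(⅙) = 1 + f/6)
85*(v(-11) + C(4*(-5) + 1, 13)) = 85*((1 + (⅙)*(-11)) + (4*(-5) + 1)) = 85*((1 - 11/6) + (-20 + 1)) = 85*(-⅚ - 19) = 85*(-119/6) = -10115/6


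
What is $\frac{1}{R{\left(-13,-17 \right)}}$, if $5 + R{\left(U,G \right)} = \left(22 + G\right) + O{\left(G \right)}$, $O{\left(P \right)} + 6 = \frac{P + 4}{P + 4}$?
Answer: $- \frac{1}{5} \approx -0.2$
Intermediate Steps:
$O{\left(P \right)} = -5$ ($O{\left(P \right)} = -6 + \frac{P + 4}{P + 4} = -6 + \frac{4 + P}{4 + P} = -6 + 1 = -5$)
$R{\left(U,G \right)} = 12 + G$ ($R{\left(U,G \right)} = -5 + \left(\left(22 + G\right) - 5\right) = -5 + \left(17 + G\right) = 12 + G$)
$\frac{1}{R{\left(-13,-17 \right)}} = \frac{1}{12 - 17} = \frac{1}{-5} = - \frac{1}{5}$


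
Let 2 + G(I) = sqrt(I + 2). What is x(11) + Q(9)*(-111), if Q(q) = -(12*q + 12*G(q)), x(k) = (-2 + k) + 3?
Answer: 9336 + 1332*sqrt(11) ≈ 13754.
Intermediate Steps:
G(I) = -2 + sqrt(2 + I) (G(I) = -2 + sqrt(I + 2) = -2 + sqrt(2 + I))
x(k) = 1 + k
Q(q) = 24 - 12*q - 12*sqrt(2 + q) (Q(q) = -(-24 + 12*q + 12*sqrt(2 + q)) = -12*(-2 + q + sqrt(2 + q)) = 24 - 12*q - 12*sqrt(2 + q))
x(11) + Q(9)*(-111) = (1 + 11) + (24 - 12*9 - 12*sqrt(2 + 9))*(-111) = 12 + (24 - 108 - 12*sqrt(11))*(-111) = 12 + (-84 - 12*sqrt(11))*(-111) = 12 + (9324 + 1332*sqrt(11)) = 9336 + 1332*sqrt(11)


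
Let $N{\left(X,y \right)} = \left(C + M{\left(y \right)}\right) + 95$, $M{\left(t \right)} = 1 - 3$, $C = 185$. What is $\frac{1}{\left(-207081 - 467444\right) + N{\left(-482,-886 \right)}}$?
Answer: $- \frac{1}{674247} \approx -1.4831 \cdot 10^{-6}$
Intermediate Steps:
$M{\left(t \right)} = -2$
$N{\left(X,y \right)} = 278$ ($N{\left(X,y \right)} = \left(185 - 2\right) + 95 = 183 + 95 = 278$)
$\frac{1}{\left(-207081 - 467444\right) + N{\left(-482,-886 \right)}} = \frac{1}{\left(-207081 - 467444\right) + 278} = \frac{1}{-674525 + 278} = \frac{1}{-674247} = - \frac{1}{674247}$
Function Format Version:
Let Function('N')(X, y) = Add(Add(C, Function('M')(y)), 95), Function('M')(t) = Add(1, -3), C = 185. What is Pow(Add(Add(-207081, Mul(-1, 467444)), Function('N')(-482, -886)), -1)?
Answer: Rational(-1, 674247) ≈ -1.4831e-6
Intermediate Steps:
Function('M')(t) = -2
Function('N')(X, y) = 278 (Function('N')(X, y) = Add(Add(185, -2), 95) = Add(183, 95) = 278)
Pow(Add(Add(-207081, Mul(-1, 467444)), Function('N')(-482, -886)), -1) = Pow(Add(Add(-207081, Mul(-1, 467444)), 278), -1) = Pow(Add(Add(-207081, -467444), 278), -1) = Pow(Add(-674525, 278), -1) = Pow(-674247, -1) = Rational(-1, 674247)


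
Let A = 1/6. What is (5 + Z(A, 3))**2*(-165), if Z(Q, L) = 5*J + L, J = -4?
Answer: -23760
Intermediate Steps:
A = 1/6 (A = 1*(1/6) = 1/6 ≈ 0.16667)
Z(Q, L) = -20 + L (Z(Q, L) = 5*(-4) + L = -20 + L)
(5 + Z(A, 3))**2*(-165) = (5 + (-20 + 3))**2*(-165) = (5 - 17)**2*(-165) = (-12)**2*(-165) = 144*(-165) = -23760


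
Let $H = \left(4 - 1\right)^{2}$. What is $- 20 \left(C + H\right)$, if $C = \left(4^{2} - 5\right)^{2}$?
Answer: $-2600$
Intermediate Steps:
$H = 9$ ($H = 3^{2} = 9$)
$C = 121$ ($C = \left(16 - 5\right)^{2} = 11^{2} = 121$)
$- 20 \left(C + H\right) = - 20 \left(121 + 9\right) = \left(-20\right) 130 = -2600$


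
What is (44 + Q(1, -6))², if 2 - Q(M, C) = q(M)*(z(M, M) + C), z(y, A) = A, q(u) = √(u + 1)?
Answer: 2166 + 460*√2 ≈ 2816.5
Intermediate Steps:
q(u) = √(1 + u)
Q(M, C) = 2 - √(1 + M)*(C + M) (Q(M, C) = 2 - √(1 + M)*(M + C) = 2 - √(1 + M)*(C + M))
(44 + Q(1, -6))² = (44 + (2 - 1*(-6)*√(1 + 1) - 1*1*√(1 + 1)))² = (44 + (2 - 1*(-6)*√2 - 1*1*√2))² = (44 + (2 + 6*√2 - √2))² = (44 + (2 + 5*√2))² = (46 + 5*√2)²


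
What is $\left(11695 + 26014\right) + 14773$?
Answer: $52482$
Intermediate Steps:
$\left(11695 + 26014\right) + 14773 = 37709 + 14773 = 52482$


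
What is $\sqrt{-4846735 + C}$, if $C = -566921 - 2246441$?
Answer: $i \sqrt{7660097} \approx 2767.7 i$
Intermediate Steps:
$C = -2813362$
$\sqrt{-4846735 + C} = \sqrt{-4846735 - 2813362} = \sqrt{-7660097} = i \sqrt{7660097}$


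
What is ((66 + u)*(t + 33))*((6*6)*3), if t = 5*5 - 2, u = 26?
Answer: 556416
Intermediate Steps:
t = 23 (t = 25 - 2 = 23)
((66 + u)*(t + 33))*((6*6)*3) = ((66 + 26)*(23 + 33))*((6*6)*3) = (92*56)*(36*3) = 5152*108 = 556416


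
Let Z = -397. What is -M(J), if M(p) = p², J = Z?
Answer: -157609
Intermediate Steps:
J = -397
-M(J) = -1*(-397)² = -1*157609 = -157609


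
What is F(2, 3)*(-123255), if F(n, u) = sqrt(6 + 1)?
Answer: -123255*sqrt(7) ≈ -3.2610e+5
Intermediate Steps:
F(n, u) = sqrt(7)
F(2, 3)*(-123255) = sqrt(7)*(-123255) = -123255*sqrt(7)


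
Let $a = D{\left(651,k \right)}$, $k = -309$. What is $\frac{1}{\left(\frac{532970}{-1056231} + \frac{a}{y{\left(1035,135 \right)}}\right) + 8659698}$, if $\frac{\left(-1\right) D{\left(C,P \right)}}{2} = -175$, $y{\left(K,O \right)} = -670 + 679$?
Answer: $\frac{1056231}{9146682020918} \approx 1.1548 \cdot 10^{-7}$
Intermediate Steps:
$y{\left(K,O \right)} = 9$
$D{\left(C,P \right)} = 350$ ($D{\left(C,P \right)} = \left(-2\right) \left(-175\right) = 350$)
$a = 350$
$\frac{1}{\left(\frac{532970}{-1056231} + \frac{a}{y{\left(1035,135 \right)}}\right) + 8659698} = \frac{1}{\left(\frac{532970}{-1056231} + \frac{350}{9}\right) + 8659698} = \frac{1}{\left(532970 \left(- \frac{1}{1056231}\right) + 350 \cdot \frac{1}{9}\right) + 8659698} = \frac{1}{\left(- \frac{532970}{1056231} + \frac{350}{9}\right) + 8659698} = \frac{1}{\frac{40542680}{1056231} + 8659698} = \frac{1}{\frac{9146682020918}{1056231}} = \frac{1056231}{9146682020918}$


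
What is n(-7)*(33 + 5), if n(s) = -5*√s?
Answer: -190*I*√7 ≈ -502.69*I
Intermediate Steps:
n(-7)*(33 + 5) = (-5*I*√7)*(33 + 5) = -5*I*√7*38 = -190*I*√7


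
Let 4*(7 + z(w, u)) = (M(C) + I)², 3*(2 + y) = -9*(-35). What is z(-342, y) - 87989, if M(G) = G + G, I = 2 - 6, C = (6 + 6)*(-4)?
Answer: -85496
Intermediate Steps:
C = -48 (C = 12*(-4) = -48)
I = -4
M(G) = 2*G
y = 103 (y = -2 + (-9*(-35))/3 = -2 + (⅓)*315 = -2 + 105 = 103)
z(w, u) = 2493 (z(w, u) = -7 + (2*(-48) - 4)²/4 = -7 + (-96 - 4)²/4 = -7 + (¼)*(-100)² = -7 + (¼)*10000 = -7 + 2500 = 2493)
z(-342, y) - 87989 = 2493 - 87989 = -85496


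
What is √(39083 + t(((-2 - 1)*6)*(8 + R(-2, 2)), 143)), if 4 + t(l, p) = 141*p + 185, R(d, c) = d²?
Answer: 3*√6603 ≈ 243.78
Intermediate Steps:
t(l, p) = 181 + 141*p (t(l, p) = -4 + (141*p + 185) = -4 + (185 + 141*p) = 181 + 141*p)
√(39083 + t(((-2 - 1)*6)*(8 + R(-2, 2)), 143)) = √(39083 + (181 + 141*143)) = √(39083 + (181 + 20163)) = √(39083 + 20344) = √59427 = 3*√6603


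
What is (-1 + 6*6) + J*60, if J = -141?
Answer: -8425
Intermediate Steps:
(-1 + 6*6) + J*60 = (-1 + 6*6) - 141*60 = (-1 + 36) - 8460 = 35 - 8460 = -8425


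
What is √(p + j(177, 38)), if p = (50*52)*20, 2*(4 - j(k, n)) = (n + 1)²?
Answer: 121*√14/2 ≈ 226.37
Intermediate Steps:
j(k, n) = 4 - (1 + n)²/2 (j(k, n) = 4 - (n + 1)²/2 = 4 - (1 + n)²/2)
p = 52000 (p = 2600*20 = 52000)
√(p + j(177, 38)) = √(52000 + (4 - (1 + 38)²/2)) = √(52000 + (4 - ½*39²)) = √(52000 + (4 - ½*1521)) = √(52000 + (4 - 1521/2)) = √(52000 - 1513/2) = √(102487/2) = 121*√14/2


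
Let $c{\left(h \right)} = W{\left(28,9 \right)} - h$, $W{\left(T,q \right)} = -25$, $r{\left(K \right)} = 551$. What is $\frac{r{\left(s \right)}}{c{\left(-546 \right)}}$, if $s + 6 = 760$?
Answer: $\frac{551}{521} \approx 1.0576$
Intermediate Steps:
$s = 754$ ($s = -6 + 760 = 754$)
$c{\left(h \right)} = -25 - h$
$\frac{r{\left(s \right)}}{c{\left(-546 \right)}} = \frac{551}{-25 - -546} = \frac{551}{-25 + 546} = \frac{551}{521}$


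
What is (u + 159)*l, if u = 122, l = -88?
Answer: -24728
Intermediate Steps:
(u + 159)*l = (122 + 159)*(-88) = 281*(-88) = -24728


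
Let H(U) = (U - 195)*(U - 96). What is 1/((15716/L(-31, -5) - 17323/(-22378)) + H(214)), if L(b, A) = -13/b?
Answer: 290914/11554926475 ≈ 2.5177e-5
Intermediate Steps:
H(U) = (-195 + U)*(-96 + U)
1/((15716/L(-31, -5) - 17323/(-22378)) + H(214)) = 1/((15716/((-13/(-31))) - 17323/(-22378)) + (18720 + 214² - 291*214)) = 1/((15716/((-13*(-1/31))) - 17323*(-1/22378)) + (18720 + 45796 - 62274)) = 1/((15716/(13/31) + 17323/22378) + 2242) = 1/((15716*(31/13) + 17323/22378) + 2242) = 1/((487196/13 + 17323/22378) + 2242) = 1/(10902697287/290914 + 2242) = 1/(11554926475/290914) = 290914/11554926475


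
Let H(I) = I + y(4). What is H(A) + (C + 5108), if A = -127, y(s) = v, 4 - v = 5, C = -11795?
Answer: -6815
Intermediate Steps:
v = -1 (v = 4 - 1*5 = 4 - 5 = -1)
y(s) = -1
H(I) = -1 + I (H(I) = I - 1 = -1 + I)
H(A) + (C + 5108) = (-1 - 127) + (-11795 + 5108) = -128 - 6687 = -6815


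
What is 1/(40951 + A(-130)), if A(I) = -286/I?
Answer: 5/204766 ≈ 2.4418e-5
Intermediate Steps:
1/(40951 + A(-130)) = 1/(40951 - 286/(-130)) = 1/(40951 - 286*(-1/130)) = 1/(40951 + 11/5) = 1/(204766/5) = 5/204766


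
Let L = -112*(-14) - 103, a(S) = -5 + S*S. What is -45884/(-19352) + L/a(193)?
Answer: 217156797/90093236 ≈ 2.4104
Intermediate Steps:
a(S) = -5 + S²
L = 1465 (L = 1568 - 103 = 1465)
-45884/(-19352) + L/a(193) = -45884/(-19352) + 1465/(-5 + 193²) = -45884*(-1/19352) + 1465/(-5 + 37249) = 11471/4838 + 1465/37244 = 217156797/90093236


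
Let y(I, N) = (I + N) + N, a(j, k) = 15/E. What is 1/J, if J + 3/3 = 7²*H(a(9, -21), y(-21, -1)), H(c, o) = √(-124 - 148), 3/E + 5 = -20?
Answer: -I/(I + 196*√17) ≈ -1.5312e-6 - 0.0012374*I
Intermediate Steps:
E = -3/25 (E = 3/(-5 - 20) = 3/(-25) = 3*(-1/25) = -3/25 ≈ -0.12000)
a(j, k) = -125 (a(j, k) = 15/(-3/25) = 15*(-25/3) = -125)
y(I, N) = I + 2*N
H(c, o) = 4*I*√17 (H(c, o) = √(-272) = 4*I*√17)
J = -1 + 196*I*√17 (J = -1 + 7²*(4*I*√17) = -1 + 49*(4*I*√17) = -1 + 196*I*√17 ≈ -1.0 + 808.13*I)
1/J = 1/(-1 + 196*I*√17)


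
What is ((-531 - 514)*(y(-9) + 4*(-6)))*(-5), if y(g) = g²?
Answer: 297825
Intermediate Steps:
((-531 - 514)*(y(-9) + 4*(-6)))*(-5) = ((-531 - 514)*((-9)² + 4*(-6)))*(-5) = -1045*(81 - 24)*(-5) = -1045*57*(-5) = -59565*(-5) = 297825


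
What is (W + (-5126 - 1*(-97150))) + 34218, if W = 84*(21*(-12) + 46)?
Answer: 108938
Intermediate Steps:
W = -17304 (W = 84*(-252 + 46) = 84*(-206) = -17304)
(W + (-5126 - 1*(-97150))) + 34218 = (-17304 + (-5126 - 1*(-97150))) + 34218 = (-17304 + (-5126 + 97150)) + 34218 = (-17304 + 92024) + 34218 = 74720 + 34218 = 108938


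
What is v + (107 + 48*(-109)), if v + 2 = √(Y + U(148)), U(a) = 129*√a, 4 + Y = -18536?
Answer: -5127 + I*√(18540 - 258*√37) ≈ -5127.0 + 130.27*I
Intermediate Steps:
Y = -18540 (Y = -4 - 18536 = -18540)
v = -2 + √(-18540 + 258*√37) (v = -2 + √(-18540 + 129*√148) = -2 + √(-18540 + 129*(2*√37)) = -2 + √(-18540 + 258*√37) ≈ -2.0 + 130.27*I)
v + (107 + 48*(-109)) = (-2 + I*√(18540 - 258*√37)) + (107 + 48*(-109)) = (-2 + I*√(18540 - 258*√37)) + (107 - 5232) = (-2 + I*√(18540 - 258*√37)) - 5125 = -5127 + I*√(18540 - 258*√37)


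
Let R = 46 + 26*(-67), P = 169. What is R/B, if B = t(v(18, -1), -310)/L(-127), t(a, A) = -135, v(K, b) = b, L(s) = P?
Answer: 286624/135 ≈ 2123.1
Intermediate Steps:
L(s) = 169
B = -135/169 ≈ -0.79882
R = -1696 (R = 46 - 1742 = -1696)
R/B = -1696/(-135/169) = -1696*(-169/135) = 286624/135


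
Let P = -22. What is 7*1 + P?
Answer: -15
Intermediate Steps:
7*1 + P = 7*1 - 22 = 7 - 22 = -15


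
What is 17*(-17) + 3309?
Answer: 3020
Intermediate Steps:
17*(-17) + 3309 = -289 + 3309 = 3020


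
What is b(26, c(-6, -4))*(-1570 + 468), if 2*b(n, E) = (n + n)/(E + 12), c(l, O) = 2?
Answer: -14326/7 ≈ -2046.6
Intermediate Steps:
b(n, E) = n/(12 + E) (b(n, E) = ((n + n)/(E + 12))/2 = ((2*n)/(12 + E))/2 = (2*n/(12 + E))/2 = n/(12 + E))
b(26, c(-6, -4))*(-1570 + 468) = (26/(12 + 2))*(-1570 + 468) = (26/14)*(-1102) = (26*(1/14))*(-1102) = (13/7)*(-1102) = -14326/7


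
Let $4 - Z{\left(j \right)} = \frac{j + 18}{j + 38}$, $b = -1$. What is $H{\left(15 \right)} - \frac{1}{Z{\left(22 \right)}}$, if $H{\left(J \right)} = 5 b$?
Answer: $- \frac{53}{10} \approx -5.3$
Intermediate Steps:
$Z{\left(j \right)} = 4 - \frac{18 + j}{38 + j}$ ($Z{\left(j \right)} = 4 - \frac{j + 18}{j + 38} = 4 - \frac{18 + j}{38 + j}$)
$H{\left(J \right)} = -5$ ($H{\left(J \right)} = 5 \left(-1\right) = -5$)
$H{\left(15 \right)} - \frac{1}{Z{\left(22 \right)}} = -5 - \frac{1}{\frac{1}{38 + 22} \left(134 + 3 \cdot 22\right)} = -5 - \frac{1}{\frac{1}{60} \left(134 + 66\right)} = -5 - \frac{1}{\frac{1}{60} \cdot 200} = -5 - \frac{1}{\frac{10}{3}} = -5 - \frac{3}{10} = - \frac{53}{10}$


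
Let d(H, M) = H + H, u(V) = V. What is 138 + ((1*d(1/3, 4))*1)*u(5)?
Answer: 424/3 ≈ 141.33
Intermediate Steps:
d(H, M) = 2*H
138 + ((1*d(1/3, 4))*1)*u(5) = 138 + ((1*(2/3))*1)*5 = 138 + ((2/3)*1)*5 = 138 + (2/3)*5 = 138 + 10/3 = 424/3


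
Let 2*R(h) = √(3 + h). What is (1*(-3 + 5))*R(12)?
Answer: √15 ≈ 3.8730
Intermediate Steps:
R(h) = √(3 + h)/2
(1*(-3 + 5))*R(12) = (1*(-3 + 5))*(√(3 + 12)/2) = (1*2)*(√15/2) = 2*(√15/2) = √15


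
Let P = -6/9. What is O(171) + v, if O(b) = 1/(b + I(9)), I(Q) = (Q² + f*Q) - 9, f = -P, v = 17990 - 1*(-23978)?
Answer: 10450033/249 ≈ 41968.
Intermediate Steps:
v = 41968 (v = 17990 + 23978 = 41968)
P = -⅔ (P = -6*⅑ = -⅔ ≈ -0.66667)
f = ⅔ (f = -1*(-⅔) = ⅔ ≈ 0.66667)
I(Q) = -9 + Q² + 2*Q/3 (I(Q) = (Q² + 2*Q/3) - 9 = -9 + Q² + 2*Q/3)
O(b) = 1/(78 + b) (O(b) = 1/(b + (-9 + 9² + (⅔)*9)) = 1/(b + (-9 + 81 + 6)) = 1/(b + 78) = 1/(78 + b))
O(171) + v = 1/(78 + 171) + 41968 = 1/249 + 41968 = 10450033/249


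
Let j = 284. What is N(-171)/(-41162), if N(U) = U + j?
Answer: -113/41162 ≈ -0.0027453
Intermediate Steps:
N(U) = 284 + U (N(U) = U + 284 = 284 + U)
N(-171)/(-41162) = (284 - 171)/(-41162) = 113*(-1/41162) = -113/41162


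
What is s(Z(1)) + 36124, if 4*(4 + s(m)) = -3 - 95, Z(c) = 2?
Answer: 72191/2 ≈ 36096.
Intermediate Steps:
s(m) = -57/2 (s(m) = -4 + (-3 - 95)/4 = -4 + (1/4)*(-98) = -4 - 49/2 = -57/2)
s(Z(1)) + 36124 = -57/2 + 36124 = 72191/2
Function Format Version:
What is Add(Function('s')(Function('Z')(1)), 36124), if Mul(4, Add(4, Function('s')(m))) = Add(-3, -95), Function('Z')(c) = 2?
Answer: Rational(72191, 2) ≈ 36096.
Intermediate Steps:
Function('s')(m) = Rational(-57, 2) (Function('s')(m) = Add(-4, Mul(Rational(1, 4), Add(-3, -95))) = Add(-4, Mul(Rational(1, 4), -98)) = Add(-4, Rational(-49, 2)) = Rational(-57, 2))
Add(Function('s')(Function('Z')(1)), 36124) = Add(Rational(-57, 2), 36124) = Rational(72191, 2)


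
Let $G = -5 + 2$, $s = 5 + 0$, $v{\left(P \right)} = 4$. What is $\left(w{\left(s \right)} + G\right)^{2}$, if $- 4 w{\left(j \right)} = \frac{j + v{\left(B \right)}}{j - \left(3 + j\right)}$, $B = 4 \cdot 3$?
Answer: $\frac{81}{16} \approx 5.0625$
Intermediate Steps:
$B = 12$
$s = 5$
$G = -3$
$w{\left(j \right)} = \frac{1}{3} + \frac{j}{12}$ ($w{\left(j \right)} = - \frac{\left(j + 4\right) \frac{1}{j - \left(3 + j\right)}}{4} = - \frac{\left(4 + j\right) \frac{1}{-3}}{4} = - \frac{\left(4 + j\right) \left(- \frac{1}{3}\right)}{4} = - \frac{- \frac{4}{3} - \frac{j}{3}}{4} = \frac{1}{3} + \frac{j}{12}$)
$\left(w{\left(s \right)} + G\right)^{2} = \left(\left(\frac{1}{3} + \frac{1}{12} \cdot 5\right) - 3\right)^{2} = \left(\left(\frac{1}{3} + \frac{5}{12}\right) - 3\right)^{2} = \left(\frac{3}{4} - 3\right)^{2} = \left(- \frac{9}{4}\right)^{2} = \frac{81}{16}$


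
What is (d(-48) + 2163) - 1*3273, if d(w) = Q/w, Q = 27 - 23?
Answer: -13321/12 ≈ -1110.1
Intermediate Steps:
Q = 4
d(w) = 4/w
(d(-48) + 2163) - 1*3273 = (4/(-48) + 2163) - 1*3273 = (4*(-1/48) + 2163) - 3273 = (-1/12 + 2163) - 3273 = 25955/12 - 3273 = -13321/12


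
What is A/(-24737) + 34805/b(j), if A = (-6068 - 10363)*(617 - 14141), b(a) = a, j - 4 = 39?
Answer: -8694181007/1063691 ≈ -8173.6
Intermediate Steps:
j = 43 (j = 4 + 39 = 43)
A = 222212844 (A = -16431*(-13524) = 222212844)
A/(-24737) + 34805/b(j) = 222212844/(-24737) + 34805/43 = 222212844*(-1/24737) + 34805*(1/43) = -222212844/24737 + 34805/43 = -8694181007/1063691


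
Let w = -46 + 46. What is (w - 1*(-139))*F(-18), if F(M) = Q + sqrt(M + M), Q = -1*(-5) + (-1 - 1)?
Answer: 417 + 834*I ≈ 417.0 + 834.0*I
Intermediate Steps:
Q = 3 (Q = 5 - 2 = 3)
w = 0
F(M) = 3 + sqrt(2)*sqrt(M) (F(M) = 3 + sqrt(M + M) = 3 + sqrt(2*M) = 3 + sqrt(2)*sqrt(M))
(w - 1*(-139))*F(-18) = (0 - 1*(-139))*(3 + sqrt(2)*sqrt(-18)) = (0 + 139)*(3 + sqrt(2)*(3*I*sqrt(2))) = 139*(3 + 6*I) = 417 + 834*I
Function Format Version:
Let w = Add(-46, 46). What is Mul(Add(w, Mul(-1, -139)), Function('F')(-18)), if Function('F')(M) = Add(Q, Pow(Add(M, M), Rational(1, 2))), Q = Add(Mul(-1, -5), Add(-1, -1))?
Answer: Add(417, Mul(834, I)) ≈ Add(417.00, Mul(834.00, I))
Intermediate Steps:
Q = 3 (Q = Add(5, -2) = 3)
w = 0
Function('F')(M) = Add(3, Mul(Pow(2, Rational(1, 2)), Pow(M, Rational(1, 2)))) (Function('F')(M) = Add(3, Pow(Add(M, M), Rational(1, 2))) = Add(3, Pow(Mul(2, M), Rational(1, 2))) = Add(3, Mul(Pow(2, Rational(1, 2)), Pow(M, Rational(1, 2)))))
Mul(Add(w, Mul(-1, -139)), Function('F')(-18)) = Mul(Add(0, Mul(-1, -139)), Add(3, Mul(Pow(2, Rational(1, 2)), Pow(-18, Rational(1, 2))))) = Mul(Add(0, 139), Add(3, Mul(Pow(2, Rational(1, 2)), Mul(3, I, Pow(2, Rational(1, 2)))))) = Mul(139, Add(3, Mul(6, I))) = Add(417, Mul(834, I))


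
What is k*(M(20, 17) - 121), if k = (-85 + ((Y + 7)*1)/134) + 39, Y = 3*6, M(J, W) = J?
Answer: 620039/134 ≈ 4627.2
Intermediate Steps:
Y = 18
k = -6139/134 (k = (-85 + ((18 + 7)*1)/134) + 39 = (-85 + (25*1)*(1/134)) + 39 = (-85 + 25*(1/134)) + 39 = (-85 + 25/134) + 39 = -11365/134 + 39 = -6139/134 ≈ -45.813)
k*(M(20, 17) - 121) = -6139*(20 - 121)/134 = -6139/134*(-101) = 620039/134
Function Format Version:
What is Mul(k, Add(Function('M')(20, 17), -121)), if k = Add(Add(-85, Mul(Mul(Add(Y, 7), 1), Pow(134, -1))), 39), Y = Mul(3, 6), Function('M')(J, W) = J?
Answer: Rational(620039, 134) ≈ 4627.2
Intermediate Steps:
Y = 18
k = Rational(-6139, 134) (k = Add(Add(-85, Mul(Mul(Add(18, 7), 1), Pow(134, -1))), 39) = Add(Add(-85, Mul(Mul(25, 1), Rational(1, 134))), 39) = Add(Add(-85, Mul(25, Rational(1, 134))), 39) = Add(Add(-85, Rational(25, 134)), 39) = Add(Rational(-11365, 134), 39) = Rational(-6139, 134) ≈ -45.813)
Mul(k, Add(Function('M')(20, 17), -121)) = Mul(Rational(-6139, 134), Add(20, -121)) = Mul(Rational(-6139, 134), -101) = Rational(620039, 134)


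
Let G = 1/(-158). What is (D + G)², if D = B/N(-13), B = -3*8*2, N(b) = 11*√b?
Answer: (143 - 7584*I*√13)²/510488836 ≈ -1.4647 - 0.01532*I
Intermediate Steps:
B = -48 (B = -24*2 = -48)
D = 48*I*√13/143 (D = -48*(-I*√13/143) = -(-48)*I*√13/143 = 48*I*√13/143 ≈ 1.2103*I)
G = -1/158 ≈ -0.0063291
(D + G)² = (48*I*√13/143 - 1/158)² = (-1/158 + 48*I*√13/143)²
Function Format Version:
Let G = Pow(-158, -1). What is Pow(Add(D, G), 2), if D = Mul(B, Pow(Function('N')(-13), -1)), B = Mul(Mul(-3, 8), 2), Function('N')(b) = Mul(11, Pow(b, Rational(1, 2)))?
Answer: Mul(Rational(1, 510488836), Pow(Add(143, Mul(-7584, I, Pow(13, Rational(1, 2)))), 2)) ≈ Add(-1.4647, Mul(-0.015320, I))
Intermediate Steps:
B = -48 (B = Mul(-24, 2) = -48)
D = Mul(Rational(48, 143), I, Pow(13, Rational(1, 2))) (D = Mul(-48, Pow(Mul(11, Pow(-13, Rational(1, 2))), -1)) = Mul(-48, Pow(Mul(11, Mul(I, Pow(13, Rational(1, 2)))), -1)) = Mul(-48, Pow(Mul(11, I, Pow(13, Rational(1, 2))), -1)) = Mul(-48, Mul(Rational(-1, 143), I, Pow(13, Rational(1, 2)))) = Mul(Rational(48, 143), I, Pow(13, Rational(1, 2))) ≈ Mul(1.2103, I))
G = Rational(-1, 158) ≈ -0.0063291
Pow(Add(D, G), 2) = Pow(Add(Mul(Rational(48, 143), I, Pow(13, Rational(1, 2))), Rational(-1, 158)), 2) = Pow(Add(Rational(-1, 158), Mul(Rational(48, 143), I, Pow(13, Rational(1, 2)))), 2)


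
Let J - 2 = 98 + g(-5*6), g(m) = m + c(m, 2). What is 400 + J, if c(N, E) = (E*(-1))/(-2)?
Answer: 471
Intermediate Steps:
c(N, E) = E/2 (c(N, E) = -E*(-½) = E/2)
g(m) = 1 + m (g(m) = m + (½)*2 = m + 1 = 1 + m)
J = 71 (J = 2 + (98 + (1 - 5*6)) = 2 + (98 + (1 - 30)) = 2 + (98 - 29) = 2 + 69 = 71)
400 + J = 400 + 71 = 471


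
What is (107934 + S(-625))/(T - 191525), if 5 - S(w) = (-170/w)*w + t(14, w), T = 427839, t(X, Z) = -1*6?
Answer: 108115/236314 ≈ 0.45751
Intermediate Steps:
t(X, Z) = -6
S(w) = 181 (S(w) = 5 - ((-170/w)*w - 6) = 5 - (-170 - 6) = 5 - 1*(-176) = 5 + 176 = 181)
(107934 + S(-625))/(T - 191525) = (107934 + 181)/(427839 - 191525) = 108115/236314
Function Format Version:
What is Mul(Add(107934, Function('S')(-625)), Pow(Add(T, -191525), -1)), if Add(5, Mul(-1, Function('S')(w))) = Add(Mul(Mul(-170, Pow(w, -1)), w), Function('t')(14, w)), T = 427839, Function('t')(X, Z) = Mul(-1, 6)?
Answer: Rational(108115, 236314) ≈ 0.45751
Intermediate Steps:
Function('t')(X, Z) = -6
Function('S')(w) = 181 (Function('S')(w) = Add(5, Mul(-1, Add(Mul(Mul(-170, Pow(w, -1)), w), -6))) = Add(5, Mul(-1, Add(-170, -6))) = Add(5, Mul(-1, -176)) = Add(5, 176) = 181)
Mul(Add(107934, Function('S')(-625)), Pow(Add(T, -191525), -1)) = Mul(Add(107934, 181), Pow(Add(427839, -191525), -1)) = Mul(108115, Pow(236314, -1)) = Mul(108115, Rational(1, 236314)) = Rational(108115, 236314)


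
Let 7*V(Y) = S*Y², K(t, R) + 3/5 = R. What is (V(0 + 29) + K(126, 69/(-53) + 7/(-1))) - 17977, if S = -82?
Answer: -51638778/1855 ≈ -27838.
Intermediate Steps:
K(t, R) = -⅗ + R
V(Y) = -82*Y²/7 (V(Y) = (-82*Y²)/7 = -82*Y²/7)
(V(0 + 29) + K(126, 69/(-53) + 7/(-1))) - 17977 = (-82*(0 + 29)²/7 + (-⅗ + (69/(-53) + 7/(-1)))) - 17977 = (-82/7*29² + (-⅗ + (69*(-1/53) + 7*(-1)))) - 17977 = (-82/7*841 + (-⅗ + (-69/53 - 7))) - 17977 = (-68962/7 + (-⅗ - 440/53)) - 17977 = (-68962/7 - 2359/265) - 17977 = -18291443/1855 - 17977 = -51638778/1855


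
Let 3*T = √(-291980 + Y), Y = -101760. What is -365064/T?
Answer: 547596*I*√98435/98435 ≈ 1745.4*I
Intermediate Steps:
T = 2*I*√98435/3 (T = √(-291980 - 101760)/3 = √(-393740)/3 = (2*I*√98435)/3 = 2*I*√98435/3 ≈ 209.16*I)
-365064/T = -365064/(2*I*√98435/3) = -365064*(-3*I*√98435/196870) = -(-547596)*I*√98435/98435 = 547596*I*√98435/98435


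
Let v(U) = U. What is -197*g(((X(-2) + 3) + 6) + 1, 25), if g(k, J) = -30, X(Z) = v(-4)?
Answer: 5910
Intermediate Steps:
X(Z) = -4
-197*g(((X(-2) + 3) + 6) + 1, 25) = -197*(-30) = 5910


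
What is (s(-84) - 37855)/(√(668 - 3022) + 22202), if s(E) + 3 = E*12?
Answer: -431451466/246465579 + 19433*I*√2354/246465579 ≈ -1.7506 + 0.0038255*I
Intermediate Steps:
s(E) = -3 + 12*E (s(E) = -3 + E*12 = -3 + 12*E)
(s(-84) - 37855)/(√(668 - 3022) + 22202) = ((-3 + 12*(-84)) - 37855)/(√(668 - 3022) + 22202) = ((-3 - 1008) - 37855)/(√(-2354) + 22202) = (-1011 - 37855)/(I*√2354 + 22202) = -38866/(22202 + I*√2354)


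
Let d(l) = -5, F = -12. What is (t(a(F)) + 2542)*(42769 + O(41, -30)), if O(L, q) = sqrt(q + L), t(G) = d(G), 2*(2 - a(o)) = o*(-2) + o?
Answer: 108504953 + 2537*sqrt(11) ≈ 1.0851e+8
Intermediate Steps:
a(o) = 2 + o/2 (a(o) = 2 - (o*(-2) + o)/2 = 2 - (-2*o + o)/2 = 2 - (-1)*o/2 = 2 + o/2)
t(G) = -5
O(L, q) = sqrt(L + q)
(t(a(F)) + 2542)*(42769 + O(41, -30)) = (-5 + 2542)*(42769 + sqrt(41 - 30)) = 2537*(42769 + sqrt(11)) = 108504953 + 2537*sqrt(11)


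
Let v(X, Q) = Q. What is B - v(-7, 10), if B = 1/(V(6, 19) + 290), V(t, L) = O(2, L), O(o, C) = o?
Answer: -2919/292 ≈ -9.9966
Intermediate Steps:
V(t, L) = 2
B = 1/292 (B = 1/(2 + 290) = 1/292 ≈ 0.0034247)
B - v(-7, 10) = 1/292 - 1*10 = 1/292 - 10 = -2919/292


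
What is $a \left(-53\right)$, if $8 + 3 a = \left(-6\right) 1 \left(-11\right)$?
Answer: $- \frac{3074}{3} \approx -1024.7$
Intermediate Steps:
$a = \frac{58}{3}$ ($a = - \frac{8}{3} + \frac{\left(-6\right) 1 \left(-11\right)}{3} = - \frac{8}{3} + \frac{\left(-6\right) \left(-11\right)}{3} = - \frac{8}{3} + \frac{1}{3} \cdot 66 = - \frac{8}{3} + 22 = \frac{58}{3} \approx 19.333$)
$a \left(-53\right) = \frac{58}{3} \left(-53\right) = - \frac{3074}{3}$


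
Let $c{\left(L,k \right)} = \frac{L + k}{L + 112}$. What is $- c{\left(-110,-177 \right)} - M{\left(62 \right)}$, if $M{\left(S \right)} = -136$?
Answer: $\frac{559}{2} \approx 279.5$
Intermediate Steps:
$c{\left(L,k \right)} = \frac{L + k}{112 + L}$
$- c{\left(-110,-177 \right)} - M{\left(62 \right)} = - \frac{-110 - 177}{112 - 110} - -136 = - \frac{-287}{2} + 136 = \left(-1\right) \left(- \frac{287}{2}\right) + 136 = \frac{287}{2} + 136 = \frac{559}{2}$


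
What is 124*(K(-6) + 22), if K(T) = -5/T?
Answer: 8494/3 ≈ 2831.3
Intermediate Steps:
124*(K(-6) + 22) = 124*(-5/(-6) + 22) = 124*(-5*(-1/6) + 22) = 124*(5/6 + 22) = 124*(137/6) = 8494/3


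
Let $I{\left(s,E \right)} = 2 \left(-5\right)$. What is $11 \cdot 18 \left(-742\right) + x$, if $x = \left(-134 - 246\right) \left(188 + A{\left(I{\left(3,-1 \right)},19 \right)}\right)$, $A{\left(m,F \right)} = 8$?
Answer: $-221396$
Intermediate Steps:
$I{\left(s,E \right)} = -10$
$x = -74480$ ($x = \left(-134 - 246\right) \left(188 + 8\right) = \left(-380\right) 196 = -74480$)
$11 \cdot 18 \left(-742\right) + x = 11 \cdot 18 \left(-742\right) - 74480 = 198 \left(-742\right) - 74480 = -146916 - 74480 = -221396$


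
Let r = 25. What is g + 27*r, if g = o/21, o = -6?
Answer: 4723/7 ≈ 674.71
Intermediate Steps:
g = -2/7 (g = -6/21 = -6*1/21 = -2/7 ≈ -0.28571)
g + 27*r = -2/7 + 27*25 = -2/7 + 675 = 4723/7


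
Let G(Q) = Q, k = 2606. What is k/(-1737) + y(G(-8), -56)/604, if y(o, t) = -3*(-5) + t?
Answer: -1645241/1049148 ≈ -1.5682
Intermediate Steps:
y(o, t) = 15 + t
k/(-1737) + y(G(-8), -56)/604 = 2606/(-1737) + (15 - 56)/604 = 2606*(-1/1737) - 41*1/604 = -2606/1737 - 41/604 = -1645241/1049148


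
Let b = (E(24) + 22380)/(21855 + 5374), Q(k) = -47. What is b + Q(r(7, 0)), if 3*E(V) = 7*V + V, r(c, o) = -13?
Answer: -1257319/27229 ≈ -46.176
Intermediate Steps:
E(V) = 8*V/3 (E(V) = (7*V + V)/3 = (8*V)/3 = 8*V/3)
b = 22444/27229 (b = ((8/3)*24 + 22380)/(21855 + 5374) = (64 + 22380)/27229 = 22444*(1/27229) = 22444/27229 ≈ 0.82427)
b + Q(r(7, 0)) = 22444/27229 - 47 = -1257319/27229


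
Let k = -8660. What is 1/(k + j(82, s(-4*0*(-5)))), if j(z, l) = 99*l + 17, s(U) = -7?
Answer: -1/9336 ≈ -0.00010711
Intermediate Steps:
j(z, l) = 17 + 99*l
1/(k + j(82, s(-4*0*(-5)))) = 1/(-8660 + (17 + 99*(-7))) = 1/(-8660 + (17 - 693)) = 1/(-8660 - 676) = 1/(-9336) = -1/9336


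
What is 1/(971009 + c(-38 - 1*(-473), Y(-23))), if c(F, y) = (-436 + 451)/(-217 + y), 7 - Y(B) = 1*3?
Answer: 71/68941634 ≈ 1.0299e-6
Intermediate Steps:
Y(B) = 4 (Y(B) = 7 - 3 = 4)
c(F, y) = 15/(-217 + y)
1/(971009 + c(-38 - 1*(-473), Y(-23))) = 1/(971009 + 15/(-217 + 4)) = 1/(971009 + 15/(-213)) = 1/(971009 + 15*(-1/213)) = 1/(971009 - 5/71) = 1/(68941634/71) = 71/68941634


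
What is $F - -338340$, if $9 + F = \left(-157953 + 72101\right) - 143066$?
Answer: $109413$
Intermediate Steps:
$F = -228927$ ($F = -9 + \left(\left(-157953 + 72101\right) - 143066\right) = -9 - 228918 = -228927$)
$F - -338340 = -228927 - -338340 = -228927 + 338340 = 109413$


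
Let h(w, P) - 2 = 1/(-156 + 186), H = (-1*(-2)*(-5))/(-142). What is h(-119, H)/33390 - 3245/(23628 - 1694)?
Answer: -147689933/998694900 ≈ -0.14788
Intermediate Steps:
H = 5/71 (H = (2*(-5))*(-1/142) = -10*(-1/142) = 5/71 ≈ 0.070423)
h(w, P) = 61/30 (h(w, P) = 2 + 1/(-156 + 186) = 2 + 1/30 = 61/30)
h(-119, H)/33390 - 3245/(23628 - 1694) = (61/30)/33390 - 3245/(23628 - 1694) = (61/30)*(1/33390) - 3245/21934 = 61/1001700 - 3245*1/21934 = 61/1001700 - 295/1994 = -147689933/998694900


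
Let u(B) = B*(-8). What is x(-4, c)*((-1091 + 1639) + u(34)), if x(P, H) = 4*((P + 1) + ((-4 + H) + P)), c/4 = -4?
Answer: -29808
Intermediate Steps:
u(B) = -8*B
c = -16 (c = 4*(-4) = -16)
x(P, H) = -12 + 4*H + 8*P (x(P, H) = 4*((1 + P) + (-4 + H + P)) = 4*(-3 + H + 2*P) = -12 + 4*H + 8*P)
x(-4, c)*((-1091 + 1639) + u(34)) = (-12 + 4*(-16) + 8*(-4))*((-1091 + 1639) - 8*34) = (-12 - 64 - 32)*(548 - 272) = -108*276 = -29808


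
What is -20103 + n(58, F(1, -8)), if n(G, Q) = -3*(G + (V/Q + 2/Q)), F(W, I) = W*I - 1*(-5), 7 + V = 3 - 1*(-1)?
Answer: -20278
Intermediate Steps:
V = -3 (V = -7 + (3 - 1*(-1)) = -7 + (3 + 1) = -7 + 4 = -3)
F(W, I) = 5 + I*W (F(W, I) = I*W + 5 = 5 + I*W)
n(G, Q) = -3*G + 3/Q (n(G, Q) = -3*(G + (-3/Q + 2/Q)) = -3*(G - 1/Q) = -3*G + 3/Q)
-20103 + n(58, F(1, -8)) = -20103 + (-3*58 + 3/(5 - 8*1)) = -20103 + (-174 + 3/(5 - 8)) = -20103 + (-174 + 3/(-3)) = -20103 + (-174 + 3*(-1/3)) = -20103 + (-174 - 1) = -20103 - 175 = -20278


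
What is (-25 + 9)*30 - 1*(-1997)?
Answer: 1517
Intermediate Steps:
(-25 + 9)*30 - 1*(-1997) = -16*30 + 1997 = -480 + 1997 = 1517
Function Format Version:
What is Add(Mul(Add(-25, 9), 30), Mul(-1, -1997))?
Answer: 1517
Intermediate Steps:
Add(Mul(Add(-25, 9), 30), Mul(-1, -1997)) = Add(Mul(-16, 30), 1997) = Add(-480, 1997) = 1517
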